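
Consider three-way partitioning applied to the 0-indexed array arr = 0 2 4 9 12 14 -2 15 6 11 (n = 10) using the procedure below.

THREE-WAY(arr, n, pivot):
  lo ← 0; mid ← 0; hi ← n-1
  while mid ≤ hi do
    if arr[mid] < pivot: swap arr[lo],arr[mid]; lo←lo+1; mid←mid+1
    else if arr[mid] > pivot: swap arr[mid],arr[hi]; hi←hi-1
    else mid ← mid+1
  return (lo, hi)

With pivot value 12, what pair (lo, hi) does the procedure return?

pivot = 12; lo=0, mid=0, hi=9
arr[mid]=0<12: swap arr[0],arr[0]; lo=1,mid=1 → 0 2 4 9 12 14 -2 15 6 11
arr[mid]=2<12: swap arr[1],arr[1]; lo=2,mid=2 → 0 2 4 9 12 14 -2 15 6 11
arr[mid]=4<12: swap arr[2],arr[2]; lo=3,mid=3 → 0 2 4 9 12 14 -2 15 6 11
arr[mid]=9<12: swap arr[3],arr[3]; lo=4,mid=4 → 0 2 4 9 12 14 -2 15 6 11
arr[mid]=12=12: mid=5
arr[mid]=14>12: swap arr[5],arr[9]; hi=8 → 0 2 4 9 12 11 -2 15 6 14
arr[mid]=11<12: swap arr[4],arr[5]; lo=5,mid=6 → 0 2 4 9 11 12 -2 15 6 14
arr[mid]=-2<12: swap arr[5],arr[6]; lo=6,mid=7 → 0 2 4 9 11 -2 12 15 6 14
arr[mid]=15>12: swap arr[7],arr[8]; hi=7 → 0 2 4 9 11 -2 12 6 15 14
arr[mid]=6<12: swap arr[6],arr[7]; lo=7,mid=8 → 0 2 4 9 11 -2 6 12 15 14
end: lo=7, hi=7; arr = 0 2 4 9 11 -2 6 12 15 14

(7, 7)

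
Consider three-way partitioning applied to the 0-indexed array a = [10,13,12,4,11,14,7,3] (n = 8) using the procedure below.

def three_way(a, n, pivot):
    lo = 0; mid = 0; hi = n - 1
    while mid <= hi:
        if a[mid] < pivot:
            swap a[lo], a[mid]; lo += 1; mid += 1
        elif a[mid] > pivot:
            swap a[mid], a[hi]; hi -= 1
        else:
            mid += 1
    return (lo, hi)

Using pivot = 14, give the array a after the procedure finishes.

pivot = 14; lo=0, mid=0, hi=7
a[mid]=10<14: swap a[0],a[0]; lo=1,mid=1 → [10,13,12,4,11,14,7,3]
a[mid]=13<14: swap a[1],a[1]; lo=2,mid=2 → [10,13,12,4,11,14,7,3]
a[mid]=12<14: swap a[2],a[2]; lo=3,mid=3 → [10,13,12,4,11,14,7,3]
a[mid]=4<14: swap a[3],a[3]; lo=4,mid=4 → [10,13,12,4,11,14,7,3]
a[mid]=11<14: swap a[4],a[4]; lo=5,mid=5 → [10,13,12,4,11,14,7,3]
a[mid]=14=14: mid=6
a[mid]=7<14: swap a[5],a[6]; lo=6,mid=7 → [10,13,12,4,11,7,14,3]
a[mid]=3<14: swap a[6],a[7]; lo=7,mid=8 → [10,13,12,4,11,7,3,14]
end: lo=7, hi=7; a = [10,13,12,4,11,7,3,14]

[10,13,12,4,11,7,3,14]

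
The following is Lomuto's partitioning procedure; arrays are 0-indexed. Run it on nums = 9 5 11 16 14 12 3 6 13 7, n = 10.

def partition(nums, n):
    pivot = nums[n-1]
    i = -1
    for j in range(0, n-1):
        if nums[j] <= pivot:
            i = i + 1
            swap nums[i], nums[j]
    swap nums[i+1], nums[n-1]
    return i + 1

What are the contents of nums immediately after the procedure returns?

pivot = nums[9] = 7; i = -1
j=0: nums[0]=9 > 7 → no swap
j=1: nums[1]=5 ≤ 7 → i=0, swap nums[0],nums[1] → 5 9 11 16 14 12 3 6 13 7
j=2: nums[2]=11 > 7 → no swap
j=3: nums[3]=16 > 7 → no swap
j=4: nums[4]=14 > 7 → no swap
j=5: nums[5]=12 > 7 → no swap
j=6: nums[6]=3 ≤ 7 → i=1, swap nums[1],nums[6] → 5 3 11 16 14 12 9 6 13 7
j=7: nums[7]=6 ≤ 7 → i=2, swap nums[2],nums[7] → 5 3 6 16 14 12 9 11 13 7
j=8: nums[8]=13 > 7 → no swap
final swap nums[3],nums[9] → 5 3 6 7 14 12 9 11 13 16; return 3

5 3 6 7 14 12 9 11 13 16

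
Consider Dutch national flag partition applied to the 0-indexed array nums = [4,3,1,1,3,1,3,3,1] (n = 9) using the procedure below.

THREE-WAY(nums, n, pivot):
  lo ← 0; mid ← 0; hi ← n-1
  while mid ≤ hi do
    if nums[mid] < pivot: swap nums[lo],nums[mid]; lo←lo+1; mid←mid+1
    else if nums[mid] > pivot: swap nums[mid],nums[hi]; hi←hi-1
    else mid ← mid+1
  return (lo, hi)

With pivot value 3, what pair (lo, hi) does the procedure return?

lo=0 mid=0 hi=8
4>3: swap(0,8), hi=7 ⇒ [1,3,1,1,3,1,3,3,4]
1<3: swap(0,0), lo=1 mid=1 ⇒ [1,3,1,1,3,1,3,3,4]
3=3: mid=2
1<3: swap(1,2), lo=2 mid=3 ⇒ [1,1,3,1,3,1,3,3,4]
1<3: swap(2,3), lo=3 mid=4 ⇒ [1,1,1,3,3,1,3,3,4]
3=3: mid=5
1<3: swap(3,5), lo=4 mid=6 ⇒ [1,1,1,1,3,3,3,3,4]
3=3: mid=7
3=3: mid=8
done. lo=4 hi=7; nums=[1,1,1,1,3,3,3,3,4]

(4, 7)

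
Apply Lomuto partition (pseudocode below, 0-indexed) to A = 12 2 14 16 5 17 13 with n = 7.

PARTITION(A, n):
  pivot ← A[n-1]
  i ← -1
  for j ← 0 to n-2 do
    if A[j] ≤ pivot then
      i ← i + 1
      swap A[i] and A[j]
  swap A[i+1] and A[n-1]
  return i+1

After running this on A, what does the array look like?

12 2 5 13 14 17 16

pivot=13, i=-1
j=0: 12≤13, i=0, swap(0,0) ⇒ 12 2 14 16 5 17 13
j=1: 2≤13, i=1, swap(1,1) ⇒ 12 2 14 16 5 17 13
j=2: 14>13, skip
j=3: 16>13, skip
j=4: 5≤13, i=2, swap(2,4) ⇒ 12 2 5 16 14 17 13
j=5: 17>13, skip
swap(3,6) ⇒ 12 2 5 13 14 17 16; return 3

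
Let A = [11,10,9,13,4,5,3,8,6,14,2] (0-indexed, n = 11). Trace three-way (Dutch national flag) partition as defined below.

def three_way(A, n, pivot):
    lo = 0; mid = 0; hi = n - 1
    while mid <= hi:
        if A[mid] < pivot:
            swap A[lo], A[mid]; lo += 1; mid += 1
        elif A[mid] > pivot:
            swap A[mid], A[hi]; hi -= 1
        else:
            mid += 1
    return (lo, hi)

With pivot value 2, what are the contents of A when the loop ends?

lo=0 mid=0 hi=10
11>2: swap(0,10), hi=9 ⇒ [2,10,9,13,4,5,3,8,6,14,11]
2=2: mid=1
10>2: swap(1,9), hi=8 ⇒ [2,14,9,13,4,5,3,8,6,10,11]
14>2: swap(1,8), hi=7 ⇒ [2,6,9,13,4,5,3,8,14,10,11]
6>2: swap(1,7), hi=6 ⇒ [2,8,9,13,4,5,3,6,14,10,11]
8>2: swap(1,6), hi=5 ⇒ [2,3,9,13,4,5,8,6,14,10,11]
3>2: swap(1,5), hi=4 ⇒ [2,5,9,13,4,3,8,6,14,10,11]
5>2: swap(1,4), hi=3 ⇒ [2,4,9,13,5,3,8,6,14,10,11]
4>2: swap(1,3), hi=2 ⇒ [2,13,9,4,5,3,8,6,14,10,11]
13>2: swap(1,2), hi=1 ⇒ [2,9,13,4,5,3,8,6,14,10,11]
9>2: swap(1,1), hi=0 ⇒ [2,9,13,4,5,3,8,6,14,10,11]
done. lo=0 hi=0; A=[2,9,13,4,5,3,8,6,14,10,11]

[2,9,13,4,5,3,8,6,14,10,11]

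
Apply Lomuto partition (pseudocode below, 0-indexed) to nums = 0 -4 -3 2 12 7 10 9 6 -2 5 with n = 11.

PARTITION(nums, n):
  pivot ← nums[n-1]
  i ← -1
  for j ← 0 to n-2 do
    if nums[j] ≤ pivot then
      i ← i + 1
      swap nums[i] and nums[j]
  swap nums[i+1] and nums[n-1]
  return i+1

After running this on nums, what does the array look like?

pivot = nums[10] = 5; i = -1
j=0: nums[0]=0 ≤ 5 → i=0, swap nums[0],nums[0] (no change) → 0 -4 -3 2 12 7 10 9 6 -2 5
j=1: nums[1]=-4 ≤ 5 → i=1, swap nums[1],nums[1] (no change) → 0 -4 -3 2 12 7 10 9 6 -2 5
j=2: nums[2]=-3 ≤ 5 → i=2, swap nums[2],nums[2] (no change) → 0 -4 -3 2 12 7 10 9 6 -2 5
j=3: nums[3]=2 ≤ 5 → i=3, swap nums[3],nums[3] (no change) → 0 -4 -3 2 12 7 10 9 6 -2 5
j=4: nums[4]=12 > 5 → no swap
j=5: nums[5]=7 > 5 → no swap
j=6: nums[6]=10 > 5 → no swap
j=7: nums[7]=9 > 5 → no swap
j=8: nums[8]=6 > 5 → no swap
j=9: nums[9]=-2 ≤ 5 → i=4, swap nums[4],nums[9] → 0 -4 -3 2 -2 7 10 9 6 12 5
final swap nums[5],nums[10] → 0 -4 -3 2 -2 5 10 9 6 12 7; return 5

0 -4 -3 2 -2 5 10 9 6 12 7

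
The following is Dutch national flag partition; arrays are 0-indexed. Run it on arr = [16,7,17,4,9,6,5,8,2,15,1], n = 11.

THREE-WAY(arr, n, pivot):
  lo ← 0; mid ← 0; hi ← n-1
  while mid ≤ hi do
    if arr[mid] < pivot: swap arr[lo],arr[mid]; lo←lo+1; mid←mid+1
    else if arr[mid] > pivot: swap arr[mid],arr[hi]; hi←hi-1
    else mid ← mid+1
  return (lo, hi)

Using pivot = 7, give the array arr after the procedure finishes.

lo=0 mid=0 hi=10
16>7: swap(0,10), hi=9 ⇒ [1,7,17,4,9,6,5,8,2,15,16]
1<7: swap(0,0), lo=1 mid=1 ⇒ [1,7,17,4,9,6,5,8,2,15,16]
7=7: mid=2
17>7: swap(2,9), hi=8 ⇒ [1,7,15,4,9,6,5,8,2,17,16]
15>7: swap(2,8), hi=7 ⇒ [1,7,2,4,9,6,5,8,15,17,16]
2<7: swap(1,2), lo=2 mid=3 ⇒ [1,2,7,4,9,6,5,8,15,17,16]
4<7: swap(2,3), lo=3 mid=4 ⇒ [1,2,4,7,9,6,5,8,15,17,16]
9>7: swap(4,7), hi=6 ⇒ [1,2,4,7,8,6,5,9,15,17,16]
8>7: swap(4,6), hi=5 ⇒ [1,2,4,7,5,6,8,9,15,17,16]
5<7: swap(3,4), lo=4 mid=5 ⇒ [1,2,4,5,7,6,8,9,15,17,16]
6<7: swap(4,5), lo=5 mid=6 ⇒ [1,2,4,5,6,7,8,9,15,17,16]
done. lo=5 hi=5; arr=[1,2,4,5,6,7,8,9,15,17,16]

[1,2,4,5,6,7,8,9,15,17,16]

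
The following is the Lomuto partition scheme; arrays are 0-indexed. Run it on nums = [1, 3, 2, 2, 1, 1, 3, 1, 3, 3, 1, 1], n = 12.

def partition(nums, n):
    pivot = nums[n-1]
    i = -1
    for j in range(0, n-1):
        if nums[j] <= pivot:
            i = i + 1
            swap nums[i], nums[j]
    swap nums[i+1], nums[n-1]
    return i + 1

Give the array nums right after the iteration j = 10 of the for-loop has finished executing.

[1, 1, 1, 1, 1, 2, 3, 2, 3, 3, 3, 1]

pivot=1, i=-1
j=0: 1≤1, i=0, swap(0,0) ⇒ [1, 3, 2, 2, 1, 1, 3, 1, 3, 3, 1, 1]
j=1: 3>1, skip
j=2: 2>1, skip
j=3: 2>1, skip
j=4: 1≤1, i=1, swap(1,4) ⇒ [1, 1, 2, 2, 3, 1, 3, 1, 3, 3, 1, 1]
j=5: 1≤1, i=2, swap(2,5) ⇒ [1, 1, 1, 2, 3, 2, 3, 1, 3, 3, 1, 1]
j=6: 3>1, skip
j=7: 1≤1, i=3, swap(3,7) ⇒ [1, 1, 1, 1, 3, 2, 3, 2, 3, 3, 1, 1]
j=8: 3>1, skip
j=9: 3>1, skip
j=10: 1≤1, i=4, swap(4,10) ⇒ [1, 1, 1, 1, 1, 2, 3, 2, 3, 3, 3, 1]
(after j=10) nums = [1, 1, 1, 1, 1, 2, 3, 2, 3, 3, 3, 1]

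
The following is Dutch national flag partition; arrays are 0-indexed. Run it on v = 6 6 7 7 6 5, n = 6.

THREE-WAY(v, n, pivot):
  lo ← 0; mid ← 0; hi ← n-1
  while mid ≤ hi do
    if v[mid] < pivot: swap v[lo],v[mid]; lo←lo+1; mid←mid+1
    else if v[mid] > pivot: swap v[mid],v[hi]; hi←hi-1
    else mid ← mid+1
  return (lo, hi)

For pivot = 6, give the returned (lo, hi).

(1, 3)

pivot = 6; lo=0, mid=0, hi=5
v[mid]=6=6: mid=1
v[mid]=6=6: mid=2
v[mid]=7>6: swap v[2],v[5]; hi=4 → 6 6 5 7 6 7
v[mid]=5<6: swap v[0],v[2]; lo=1,mid=3 → 5 6 6 7 6 7
v[mid]=7>6: swap v[3],v[4]; hi=3 → 5 6 6 6 7 7
v[mid]=6=6: mid=4
end: lo=1, hi=3; v = 5 6 6 6 7 7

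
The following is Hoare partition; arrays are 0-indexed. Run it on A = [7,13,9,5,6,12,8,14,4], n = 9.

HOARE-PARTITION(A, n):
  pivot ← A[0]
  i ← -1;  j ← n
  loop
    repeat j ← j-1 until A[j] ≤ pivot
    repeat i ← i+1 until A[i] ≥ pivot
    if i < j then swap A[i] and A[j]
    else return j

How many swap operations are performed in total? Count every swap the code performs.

pivot = A[0] = 7; i = -1, j = 9
j→8 (A[8]=4≤7), i→0 (A[0]=7≥7); i<j, swap → [4,13,9,5,6,12,8,14,7]
j→4 (A[4]=6≤7), i→1 (A[1]=13≥7); i<j, swap → [4,6,9,5,13,12,8,14,7]
j→3 (A[3]=5≤7), i→2 (A[2]=9≥7); i<j, swap → [4,6,5,9,13,12,8,14,7]
j→2, i→3; i≥j, return j=2. A = [4,6,5,9,13,12,8,14,7]

3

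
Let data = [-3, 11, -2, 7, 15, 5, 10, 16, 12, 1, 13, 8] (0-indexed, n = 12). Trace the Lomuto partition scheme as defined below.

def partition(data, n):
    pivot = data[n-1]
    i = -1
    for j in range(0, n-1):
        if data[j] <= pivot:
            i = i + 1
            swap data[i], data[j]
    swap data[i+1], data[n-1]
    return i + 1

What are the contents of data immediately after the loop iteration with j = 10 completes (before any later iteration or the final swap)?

pivot = data[11] = 8; i = -1
j=0: data[0]=-3 ≤ 8 → i=0, swap data[0],data[0] (no change) → [-3, 11, -2, 7, 15, 5, 10, 16, 12, 1, 13, 8]
j=1: data[1]=11 > 8 → no swap
j=2: data[2]=-2 ≤ 8 → i=1, swap data[1],data[2] → [-3, -2, 11, 7, 15, 5, 10, 16, 12, 1, 13, 8]
j=3: data[3]=7 ≤ 8 → i=2, swap data[2],data[3] → [-3, -2, 7, 11, 15, 5, 10, 16, 12, 1, 13, 8]
j=4: data[4]=15 > 8 → no swap
j=5: data[5]=5 ≤ 8 → i=3, swap data[3],data[5] → [-3, -2, 7, 5, 15, 11, 10, 16, 12, 1, 13, 8]
j=6: data[6]=10 > 8 → no swap
j=7: data[7]=16 > 8 → no swap
j=8: data[8]=12 > 8 → no swap
j=9: data[9]=1 ≤ 8 → i=4, swap data[4],data[9] → [-3, -2, 7, 5, 1, 11, 10, 16, 12, 15, 13, 8]
j=10: data[10]=13 > 8 → no swap
(after j=10) data = [-3, -2, 7, 5, 1, 11, 10, 16, 12, 15, 13, 8]

[-3, -2, 7, 5, 1, 11, 10, 16, 12, 15, 13, 8]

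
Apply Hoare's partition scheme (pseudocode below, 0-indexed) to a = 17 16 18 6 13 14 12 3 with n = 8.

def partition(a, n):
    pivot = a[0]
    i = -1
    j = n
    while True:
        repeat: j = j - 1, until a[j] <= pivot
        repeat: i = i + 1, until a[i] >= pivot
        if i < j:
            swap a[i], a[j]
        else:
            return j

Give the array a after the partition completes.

pivot=17
j stops at 7 (3), i stops at 0 (17); swap ⇒ 3 16 18 6 13 14 12 17
j stops at 6 (12), i stops at 2 (18); swap ⇒ 3 16 12 6 13 14 18 17
j stops at 5, i stops at 6; i≥j ⇒ return 5. a=3 16 12 6 13 14 18 17

3 16 12 6 13 14 18 17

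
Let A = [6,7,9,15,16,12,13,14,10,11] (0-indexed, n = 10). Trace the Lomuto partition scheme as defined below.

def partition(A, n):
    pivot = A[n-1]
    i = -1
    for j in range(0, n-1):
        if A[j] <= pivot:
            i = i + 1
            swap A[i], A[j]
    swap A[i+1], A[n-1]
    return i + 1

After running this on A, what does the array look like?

pivot = A[9] = 11; i = -1
j=0: A[0]=6 ≤ 11 → i=0, swap A[0],A[0] (no change) → [6,7,9,15,16,12,13,14,10,11]
j=1: A[1]=7 ≤ 11 → i=1, swap A[1],A[1] (no change) → [6,7,9,15,16,12,13,14,10,11]
j=2: A[2]=9 ≤ 11 → i=2, swap A[2],A[2] (no change) → [6,7,9,15,16,12,13,14,10,11]
j=3: A[3]=15 > 11 → no swap
j=4: A[4]=16 > 11 → no swap
j=5: A[5]=12 > 11 → no swap
j=6: A[6]=13 > 11 → no swap
j=7: A[7]=14 > 11 → no swap
j=8: A[8]=10 ≤ 11 → i=3, swap A[3],A[8] → [6,7,9,10,16,12,13,14,15,11]
final swap A[4],A[9] → [6,7,9,10,11,12,13,14,15,16]; return 4

[6,7,9,10,11,12,13,14,15,16]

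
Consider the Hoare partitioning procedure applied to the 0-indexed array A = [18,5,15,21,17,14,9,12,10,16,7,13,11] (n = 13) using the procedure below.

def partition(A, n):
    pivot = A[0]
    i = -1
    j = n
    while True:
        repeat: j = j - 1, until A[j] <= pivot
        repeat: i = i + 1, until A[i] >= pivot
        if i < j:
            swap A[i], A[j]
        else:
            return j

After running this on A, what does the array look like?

pivot=18
j stops at 12 (11), i stops at 0 (18); swap ⇒ [11,5,15,21,17,14,9,12,10,16,7,13,18]
j stops at 11 (13), i stops at 3 (21); swap ⇒ [11,5,15,13,17,14,9,12,10,16,7,21,18]
j stops at 10, i stops at 11; i≥j ⇒ return 10. A=[11,5,15,13,17,14,9,12,10,16,7,21,18]

[11,5,15,13,17,14,9,12,10,16,7,21,18]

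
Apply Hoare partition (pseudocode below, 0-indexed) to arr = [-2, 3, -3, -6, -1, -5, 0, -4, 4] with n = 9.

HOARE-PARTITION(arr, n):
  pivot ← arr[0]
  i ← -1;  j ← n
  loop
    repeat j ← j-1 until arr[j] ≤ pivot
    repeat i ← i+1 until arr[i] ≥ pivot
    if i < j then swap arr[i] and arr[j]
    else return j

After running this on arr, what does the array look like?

pivot=-2
j stops at 7 (-4), i stops at 0 (-2); swap ⇒ [-4, 3, -3, -6, -1, -5, 0, -2, 4]
j stops at 5 (-5), i stops at 1 (3); swap ⇒ [-4, -5, -3, -6, -1, 3, 0, -2, 4]
j stops at 3, i stops at 4; i≥j ⇒ return 3. arr=[-4, -5, -3, -6, -1, 3, 0, -2, 4]

[-4, -5, -3, -6, -1, 3, 0, -2, 4]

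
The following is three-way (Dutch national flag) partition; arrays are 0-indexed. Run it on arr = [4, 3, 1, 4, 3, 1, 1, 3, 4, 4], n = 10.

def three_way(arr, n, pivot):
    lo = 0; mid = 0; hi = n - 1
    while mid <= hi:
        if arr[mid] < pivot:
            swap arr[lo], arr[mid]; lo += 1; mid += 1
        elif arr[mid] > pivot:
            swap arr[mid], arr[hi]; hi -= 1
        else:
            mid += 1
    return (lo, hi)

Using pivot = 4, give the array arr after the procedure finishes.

pivot = 4; lo=0, mid=0, hi=9
arr[mid]=4=4: mid=1
arr[mid]=3<4: swap arr[0],arr[1]; lo=1,mid=2 → [3, 4, 1, 4, 3, 1, 1, 3, 4, 4]
arr[mid]=1<4: swap arr[1],arr[2]; lo=2,mid=3 → [3, 1, 4, 4, 3, 1, 1, 3, 4, 4]
arr[mid]=4=4: mid=4
arr[mid]=3<4: swap arr[2],arr[4]; lo=3,mid=5 → [3, 1, 3, 4, 4, 1, 1, 3, 4, 4]
arr[mid]=1<4: swap arr[3],arr[5]; lo=4,mid=6 → [3, 1, 3, 1, 4, 4, 1, 3, 4, 4]
arr[mid]=1<4: swap arr[4],arr[6]; lo=5,mid=7 → [3, 1, 3, 1, 1, 4, 4, 3, 4, 4]
arr[mid]=3<4: swap arr[5],arr[7]; lo=6,mid=8 → [3, 1, 3, 1, 1, 3, 4, 4, 4, 4]
arr[mid]=4=4: mid=9
arr[mid]=4=4: mid=10
end: lo=6, hi=9; arr = [3, 1, 3, 1, 1, 3, 4, 4, 4, 4]

[3, 1, 3, 1, 1, 3, 4, 4, 4, 4]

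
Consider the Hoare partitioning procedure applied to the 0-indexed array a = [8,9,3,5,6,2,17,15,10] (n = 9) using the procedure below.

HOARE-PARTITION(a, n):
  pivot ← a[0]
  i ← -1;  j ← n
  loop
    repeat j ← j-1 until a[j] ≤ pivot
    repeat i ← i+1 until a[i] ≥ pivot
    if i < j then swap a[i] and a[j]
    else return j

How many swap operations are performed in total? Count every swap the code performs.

pivot = a[0] = 8; i = -1, j = 9
j→5 (a[5]=2≤8), i→0 (a[0]=8≥8); i<j, swap → [2,9,3,5,6,8,17,15,10]
j→4 (a[4]=6≤8), i→1 (a[1]=9≥8); i<j, swap → [2,6,3,5,9,8,17,15,10]
j→3, i→4; i≥j, return j=3. a = [2,6,3,5,9,8,17,15,10]

2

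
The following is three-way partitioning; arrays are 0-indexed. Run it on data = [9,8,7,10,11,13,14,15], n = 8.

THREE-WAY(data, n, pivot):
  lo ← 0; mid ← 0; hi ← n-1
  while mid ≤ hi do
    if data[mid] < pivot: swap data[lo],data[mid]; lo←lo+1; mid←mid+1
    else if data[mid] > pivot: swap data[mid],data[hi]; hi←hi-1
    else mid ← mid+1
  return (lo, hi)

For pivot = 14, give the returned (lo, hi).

lo=0 mid=0 hi=7
9<14: swap(0,0), lo=1 mid=1 ⇒ [9,8,7,10,11,13,14,15]
8<14: swap(1,1), lo=2 mid=2 ⇒ [9,8,7,10,11,13,14,15]
7<14: swap(2,2), lo=3 mid=3 ⇒ [9,8,7,10,11,13,14,15]
10<14: swap(3,3), lo=4 mid=4 ⇒ [9,8,7,10,11,13,14,15]
11<14: swap(4,4), lo=5 mid=5 ⇒ [9,8,7,10,11,13,14,15]
13<14: swap(5,5), lo=6 mid=6 ⇒ [9,8,7,10,11,13,14,15]
14=14: mid=7
15>14: swap(7,7), hi=6 ⇒ [9,8,7,10,11,13,14,15]
done. lo=6 hi=6; data=[9,8,7,10,11,13,14,15]

(6, 6)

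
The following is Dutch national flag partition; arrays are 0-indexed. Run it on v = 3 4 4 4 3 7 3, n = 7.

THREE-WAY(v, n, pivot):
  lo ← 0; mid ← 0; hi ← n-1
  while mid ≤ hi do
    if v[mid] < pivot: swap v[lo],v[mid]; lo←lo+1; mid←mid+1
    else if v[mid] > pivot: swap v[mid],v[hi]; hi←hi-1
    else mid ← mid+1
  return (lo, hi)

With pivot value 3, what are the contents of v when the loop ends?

3 3 3 4 7 4 4

lo=0 mid=0 hi=6
3=3: mid=1
4>3: swap(1,6), hi=5 ⇒ 3 3 4 4 3 7 4
3=3: mid=2
4>3: swap(2,5), hi=4 ⇒ 3 3 7 4 3 4 4
7>3: swap(2,4), hi=3 ⇒ 3 3 3 4 7 4 4
3=3: mid=3
4>3: swap(3,3), hi=2 ⇒ 3 3 3 4 7 4 4
done. lo=0 hi=2; v=3 3 3 4 7 4 4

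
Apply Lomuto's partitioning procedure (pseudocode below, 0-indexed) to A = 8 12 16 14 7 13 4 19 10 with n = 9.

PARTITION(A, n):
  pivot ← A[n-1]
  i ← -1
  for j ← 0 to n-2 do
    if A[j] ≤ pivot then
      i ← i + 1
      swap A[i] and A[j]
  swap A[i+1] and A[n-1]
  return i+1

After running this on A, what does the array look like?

pivot=10, i=-1
j=0: 8≤10, i=0, swap(0,0) ⇒ 8 12 16 14 7 13 4 19 10
j=1: 12>10, skip
j=2: 16>10, skip
j=3: 14>10, skip
j=4: 7≤10, i=1, swap(1,4) ⇒ 8 7 16 14 12 13 4 19 10
j=5: 13>10, skip
j=6: 4≤10, i=2, swap(2,6) ⇒ 8 7 4 14 12 13 16 19 10
j=7: 19>10, skip
swap(3,8) ⇒ 8 7 4 10 12 13 16 19 14; return 3

8 7 4 10 12 13 16 19 14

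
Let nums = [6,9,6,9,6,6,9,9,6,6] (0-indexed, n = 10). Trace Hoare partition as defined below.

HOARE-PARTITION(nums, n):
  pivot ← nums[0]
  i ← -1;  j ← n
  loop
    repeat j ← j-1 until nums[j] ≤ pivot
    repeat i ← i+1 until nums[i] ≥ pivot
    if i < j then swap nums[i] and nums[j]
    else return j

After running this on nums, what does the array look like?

pivot = nums[0] = 6; i = -1, j = 10
j→9 (nums[9]=6≤6), i→0 (nums[0]=6≥6); i<j, swap → [6,9,6,9,6,6,9,9,6,6]
j→8 (nums[8]=6≤6), i→1 (nums[1]=9≥6); i<j, swap → [6,6,6,9,6,6,9,9,9,6]
j→5 (nums[5]=6≤6), i→2 (nums[2]=6≥6); i<j, swap → [6,6,6,9,6,6,9,9,9,6]
j→4 (nums[4]=6≤6), i→3 (nums[3]=9≥6); i<j, swap → [6,6,6,6,9,6,9,9,9,6]
j→3, i→4; i≥j, return j=3. nums = [6,6,6,6,9,6,9,9,9,6]

[6,6,6,6,9,6,9,9,9,6]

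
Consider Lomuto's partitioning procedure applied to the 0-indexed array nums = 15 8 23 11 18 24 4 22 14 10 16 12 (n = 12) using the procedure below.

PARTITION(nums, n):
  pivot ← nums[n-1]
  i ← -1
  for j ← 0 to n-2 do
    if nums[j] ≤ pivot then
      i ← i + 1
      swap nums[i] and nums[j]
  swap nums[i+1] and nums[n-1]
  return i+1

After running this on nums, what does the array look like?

8 11 4 10 12 24 23 22 14 15 16 18

pivot=12, i=-1
j=0: 15>12, skip
j=1: 8≤12, i=0, swap(0,1) ⇒ 8 15 23 11 18 24 4 22 14 10 16 12
j=2: 23>12, skip
j=3: 11≤12, i=1, swap(1,3) ⇒ 8 11 23 15 18 24 4 22 14 10 16 12
j=4: 18>12, skip
j=5: 24>12, skip
j=6: 4≤12, i=2, swap(2,6) ⇒ 8 11 4 15 18 24 23 22 14 10 16 12
j=7: 22>12, skip
j=8: 14>12, skip
j=9: 10≤12, i=3, swap(3,9) ⇒ 8 11 4 10 18 24 23 22 14 15 16 12
j=10: 16>12, skip
swap(4,11) ⇒ 8 11 4 10 12 24 23 22 14 15 16 18; return 4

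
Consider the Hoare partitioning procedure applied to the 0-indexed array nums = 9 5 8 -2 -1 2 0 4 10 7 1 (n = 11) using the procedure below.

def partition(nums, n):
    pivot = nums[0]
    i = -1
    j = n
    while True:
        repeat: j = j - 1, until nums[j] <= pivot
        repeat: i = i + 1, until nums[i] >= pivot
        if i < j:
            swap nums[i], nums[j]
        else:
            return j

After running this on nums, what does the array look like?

pivot = nums[0] = 9; i = -1, j = 11
j→10 (nums[10]=1≤9), i→0 (nums[0]=9≥9); i<j, swap → 1 5 8 -2 -1 2 0 4 10 7 9
j→9 (nums[9]=7≤9), i→8 (nums[8]=10≥9); i<j, swap → 1 5 8 -2 -1 2 0 4 7 10 9
j→8, i→9; i≥j, return j=8. nums = 1 5 8 -2 -1 2 0 4 7 10 9

1 5 8 -2 -1 2 0 4 7 10 9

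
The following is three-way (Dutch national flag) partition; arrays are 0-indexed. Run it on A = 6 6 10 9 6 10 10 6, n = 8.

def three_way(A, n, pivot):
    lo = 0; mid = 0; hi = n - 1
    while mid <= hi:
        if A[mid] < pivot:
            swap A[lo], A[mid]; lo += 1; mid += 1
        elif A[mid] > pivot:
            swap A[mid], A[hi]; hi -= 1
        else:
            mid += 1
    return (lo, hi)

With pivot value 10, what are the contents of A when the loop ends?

pivot = 10; lo=0, mid=0, hi=7
A[mid]=6<10: swap A[0],A[0]; lo=1,mid=1 → 6 6 10 9 6 10 10 6
A[mid]=6<10: swap A[1],A[1]; lo=2,mid=2 → 6 6 10 9 6 10 10 6
A[mid]=10=10: mid=3
A[mid]=9<10: swap A[2],A[3]; lo=3,mid=4 → 6 6 9 10 6 10 10 6
A[mid]=6<10: swap A[3],A[4]; lo=4,mid=5 → 6 6 9 6 10 10 10 6
A[mid]=10=10: mid=6
A[mid]=10=10: mid=7
A[mid]=6<10: swap A[4],A[7]; lo=5,mid=8 → 6 6 9 6 6 10 10 10
end: lo=5, hi=7; A = 6 6 9 6 6 10 10 10

6 6 9 6 6 10 10 10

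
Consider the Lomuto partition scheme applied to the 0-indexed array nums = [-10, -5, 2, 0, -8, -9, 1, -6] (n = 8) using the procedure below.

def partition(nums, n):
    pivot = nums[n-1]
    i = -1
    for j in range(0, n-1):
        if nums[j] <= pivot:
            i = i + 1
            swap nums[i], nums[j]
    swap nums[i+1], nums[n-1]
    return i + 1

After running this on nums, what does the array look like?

pivot = nums[7] = -6; i = -1
j=0: nums[0]=-10 ≤ -6 → i=0, swap nums[0],nums[0] (no change) → [-10, -5, 2, 0, -8, -9, 1, -6]
j=1: nums[1]=-5 > -6 → no swap
j=2: nums[2]=2 > -6 → no swap
j=3: nums[3]=0 > -6 → no swap
j=4: nums[4]=-8 ≤ -6 → i=1, swap nums[1],nums[4] → [-10, -8, 2, 0, -5, -9, 1, -6]
j=5: nums[5]=-9 ≤ -6 → i=2, swap nums[2],nums[5] → [-10, -8, -9, 0, -5, 2, 1, -6]
j=6: nums[6]=1 > -6 → no swap
final swap nums[3],nums[7] → [-10, -8, -9, -6, -5, 2, 1, 0]; return 3

[-10, -8, -9, -6, -5, 2, 1, 0]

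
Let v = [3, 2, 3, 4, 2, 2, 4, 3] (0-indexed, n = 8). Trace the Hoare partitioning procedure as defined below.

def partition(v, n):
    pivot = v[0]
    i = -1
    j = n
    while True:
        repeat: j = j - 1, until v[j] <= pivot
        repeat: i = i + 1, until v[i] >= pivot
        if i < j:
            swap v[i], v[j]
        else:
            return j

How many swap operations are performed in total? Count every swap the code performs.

3

pivot=3
j stops at 7 (3), i stops at 0 (3); swap ⇒ [3, 2, 3, 4, 2, 2, 4, 3]
j stops at 5 (2), i stops at 2 (3); swap ⇒ [3, 2, 2, 4, 2, 3, 4, 3]
j stops at 4 (2), i stops at 3 (4); swap ⇒ [3, 2, 2, 2, 4, 3, 4, 3]
j stops at 3, i stops at 4; i≥j ⇒ return 3. v=[3, 2, 2, 2, 4, 3, 4, 3]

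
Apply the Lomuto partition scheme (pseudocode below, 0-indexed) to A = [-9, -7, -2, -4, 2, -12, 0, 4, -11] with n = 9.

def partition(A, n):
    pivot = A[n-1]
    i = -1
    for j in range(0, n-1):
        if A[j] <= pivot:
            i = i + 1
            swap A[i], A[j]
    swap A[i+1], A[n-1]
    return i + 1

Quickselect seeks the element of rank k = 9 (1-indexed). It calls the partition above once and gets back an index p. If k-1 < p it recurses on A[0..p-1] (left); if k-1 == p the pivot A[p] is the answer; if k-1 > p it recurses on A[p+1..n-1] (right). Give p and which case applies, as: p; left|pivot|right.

1; right

pivot = A[8] = -11; i = -1
j=0: A[0]=-9 > -11 → no swap
j=1: A[1]=-7 > -11 → no swap
j=2: A[2]=-2 > -11 → no swap
j=3: A[3]=-4 > -11 → no swap
j=4: A[4]=2 > -11 → no swap
j=5: A[5]=-12 ≤ -11 → i=0, swap A[0],A[5] → [-12, -7, -2, -4, 2, -9, 0, 4, -11]
j=6: A[6]=0 > -11 → no swap
j=7: A[7]=4 > -11 → no swap
final swap A[1],A[8] → [-12, -11, -2, -4, 2, -9, 0, 4, -7]; return 1
p = 1; k-1 = 8 > 1 ⇒ right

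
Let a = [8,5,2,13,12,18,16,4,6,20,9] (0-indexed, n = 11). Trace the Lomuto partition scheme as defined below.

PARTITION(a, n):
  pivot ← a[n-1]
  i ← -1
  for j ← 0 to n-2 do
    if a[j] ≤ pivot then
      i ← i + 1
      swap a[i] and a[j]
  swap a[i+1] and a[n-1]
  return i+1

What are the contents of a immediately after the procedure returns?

[8,5,2,4,6,9,16,13,12,20,18]

pivot=9, i=-1
j=0: 8≤9, i=0, swap(0,0) ⇒ [8,5,2,13,12,18,16,4,6,20,9]
j=1: 5≤9, i=1, swap(1,1) ⇒ [8,5,2,13,12,18,16,4,6,20,9]
j=2: 2≤9, i=2, swap(2,2) ⇒ [8,5,2,13,12,18,16,4,6,20,9]
j=3: 13>9, skip
j=4: 12>9, skip
j=5: 18>9, skip
j=6: 16>9, skip
j=7: 4≤9, i=3, swap(3,7) ⇒ [8,5,2,4,12,18,16,13,6,20,9]
j=8: 6≤9, i=4, swap(4,8) ⇒ [8,5,2,4,6,18,16,13,12,20,9]
j=9: 20>9, skip
swap(5,10) ⇒ [8,5,2,4,6,9,16,13,12,20,18]; return 5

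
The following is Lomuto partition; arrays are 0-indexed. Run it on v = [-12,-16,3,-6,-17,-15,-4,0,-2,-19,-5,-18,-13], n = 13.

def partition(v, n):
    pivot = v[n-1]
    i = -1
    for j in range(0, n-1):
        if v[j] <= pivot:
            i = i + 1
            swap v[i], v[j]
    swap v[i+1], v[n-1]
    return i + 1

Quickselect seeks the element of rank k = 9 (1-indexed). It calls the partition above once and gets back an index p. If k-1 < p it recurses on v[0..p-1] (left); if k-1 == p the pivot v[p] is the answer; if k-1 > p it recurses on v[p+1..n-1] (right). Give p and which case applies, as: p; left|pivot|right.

5; right

pivot=-13, i=-1
j=0: -12>-13, skip
j=1: -16≤-13, i=0, swap(0,1) ⇒ [-16,-12,3,-6,-17,-15,-4,0,-2,-19,-5,-18,-13]
j=2: 3>-13, skip
j=3: -6>-13, skip
j=4: -17≤-13, i=1, swap(1,4) ⇒ [-16,-17,3,-6,-12,-15,-4,0,-2,-19,-5,-18,-13]
j=5: -15≤-13, i=2, swap(2,5) ⇒ [-16,-17,-15,-6,-12,3,-4,0,-2,-19,-5,-18,-13]
j=6: -4>-13, skip
j=7: 0>-13, skip
j=8: -2>-13, skip
j=9: -19≤-13, i=3, swap(3,9) ⇒ [-16,-17,-15,-19,-12,3,-4,0,-2,-6,-5,-18,-13]
j=10: -5>-13, skip
j=11: -18≤-13, i=4, swap(4,11) ⇒ [-16,-17,-15,-19,-18,3,-4,0,-2,-6,-5,-12,-13]
swap(5,12) ⇒ [-16,-17,-15,-19,-18,-13,-4,0,-2,-6,-5,-12,3]; return 5
p = 5; k-1 = 8 > 5 ⇒ right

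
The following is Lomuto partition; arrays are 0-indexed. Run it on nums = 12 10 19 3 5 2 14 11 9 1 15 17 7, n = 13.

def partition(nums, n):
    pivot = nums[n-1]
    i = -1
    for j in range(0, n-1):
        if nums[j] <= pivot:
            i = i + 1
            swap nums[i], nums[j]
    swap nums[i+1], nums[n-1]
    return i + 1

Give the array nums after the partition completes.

3 5 2 1 7 19 14 11 9 12 15 17 10

pivot=7, i=-1
j=0: 12>7, skip
j=1: 10>7, skip
j=2: 19>7, skip
j=3: 3≤7, i=0, swap(0,3) ⇒ 3 10 19 12 5 2 14 11 9 1 15 17 7
j=4: 5≤7, i=1, swap(1,4) ⇒ 3 5 19 12 10 2 14 11 9 1 15 17 7
j=5: 2≤7, i=2, swap(2,5) ⇒ 3 5 2 12 10 19 14 11 9 1 15 17 7
j=6: 14>7, skip
j=7: 11>7, skip
j=8: 9>7, skip
j=9: 1≤7, i=3, swap(3,9) ⇒ 3 5 2 1 10 19 14 11 9 12 15 17 7
j=10: 15>7, skip
j=11: 17>7, skip
swap(4,12) ⇒ 3 5 2 1 7 19 14 11 9 12 15 17 10; return 4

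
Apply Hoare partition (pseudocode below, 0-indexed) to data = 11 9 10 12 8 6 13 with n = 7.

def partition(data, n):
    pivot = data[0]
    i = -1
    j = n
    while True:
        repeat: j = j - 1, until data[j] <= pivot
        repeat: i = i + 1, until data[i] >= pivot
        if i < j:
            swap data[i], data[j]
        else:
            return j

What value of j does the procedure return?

pivot=11
j stops at 5 (6), i stops at 0 (11); swap ⇒ 6 9 10 12 8 11 13
j stops at 4 (8), i stops at 3 (12); swap ⇒ 6 9 10 8 12 11 13
j stops at 3, i stops at 4; i≥j ⇒ return 3. data=6 9 10 8 12 11 13

3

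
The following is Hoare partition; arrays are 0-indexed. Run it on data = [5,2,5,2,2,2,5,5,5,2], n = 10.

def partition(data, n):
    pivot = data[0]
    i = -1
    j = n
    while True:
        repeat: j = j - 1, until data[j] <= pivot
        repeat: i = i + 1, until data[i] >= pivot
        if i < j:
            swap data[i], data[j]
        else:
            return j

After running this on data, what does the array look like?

[2,2,5,2,2,2,5,5,5,5]

pivot = data[0] = 5; i = -1, j = 10
j→9 (data[9]=2≤5), i→0 (data[0]=5≥5); i<j, swap → [2,2,5,2,2,2,5,5,5,5]
j→8 (data[8]=5≤5), i→2 (data[2]=5≥5); i<j, swap → [2,2,5,2,2,2,5,5,5,5]
j→7 (data[7]=5≤5), i→6 (data[6]=5≥5); i<j, swap → [2,2,5,2,2,2,5,5,5,5]
j→6, i→7; i≥j, return j=6. data = [2,2,5,2,2,2,5,5,5,5]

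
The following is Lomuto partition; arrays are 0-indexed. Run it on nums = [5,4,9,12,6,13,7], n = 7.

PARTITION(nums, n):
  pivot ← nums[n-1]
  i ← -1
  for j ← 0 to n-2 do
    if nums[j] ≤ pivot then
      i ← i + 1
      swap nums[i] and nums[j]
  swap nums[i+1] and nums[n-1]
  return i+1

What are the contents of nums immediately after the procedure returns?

pivot = nums[6] = 7; i = -1
j=0: nums[0]=5 ≤ 7 → i=0, swap nums[0],nums[0] (no change) → [5,4,9,12,6,13,7]
j=1: nums[1]=4 ≤ 7 → i=1, swap nums[1],nums[1] (no change) → [5,4,9,12,6,13,7]
j=2: nums[2]=9 > 7 → no swap
j=3: nums[3]=12 > 7 → no swap
j=4: nums[4]=6 ≤ 7 → i=2, swap nums[2],nums[4] → [5,4,6,12,9,13,7]
j=5: nums[5]=13 > 7 → no swap
final swap nums[3],nums[6] → [5,4,6,7,9,13,12]; return 3

[5,4,6,7,9,13,12]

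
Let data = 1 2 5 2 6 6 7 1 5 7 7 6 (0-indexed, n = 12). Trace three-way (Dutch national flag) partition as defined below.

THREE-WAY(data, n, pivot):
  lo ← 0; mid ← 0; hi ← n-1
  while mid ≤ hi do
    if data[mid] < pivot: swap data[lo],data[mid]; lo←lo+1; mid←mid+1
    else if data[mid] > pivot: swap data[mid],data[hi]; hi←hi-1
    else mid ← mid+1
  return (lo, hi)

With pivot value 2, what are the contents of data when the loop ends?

lo=0 mid=0 hi=11
1<2: swap(0,0), lo=1 mid=1 ⇒ 1 2 5 2 6 6 7 1 5 7 7 6
2=2: mid=2
5>2: swap(2,11), hi=10 ⇒ 1 2 6 2 6 6 7 1 5 7 7 5
6>2: swap(2,10), hi=9 ⇒ 1 2 7 2 6 6 7 1 5 7 6 5
7>2: swap(2,9), hi=8 ⇒ 1 2 7 2 6 6 7 1 5 7 6 5
7>2: swap(2,8), hi=7 ⇒ 1 2 5 2 6 6 7 1 7 7 6 5
5>2: swap(2,7), hi=6 ⇒ 1 2 1 2 6 6 7 5 7 7 6 5
1<2: swap(1,2), lo=2 mid=3 ⇒ 1 1 2 2 6 6 7 5 7 7 6 5
2=2: mid=4
6>2: swap(4,6), hi=5 ⇒ 1 1 2 2 7 6 6 5 7 7 6 5
7>2: swap(4,5), hi=4 ⇒ 1 1 2 2 6 7 6 5 7 7 6 5
6>2: swap(4,4), hi=3 ⇒ 1 1 2 2 6 7 6 5 7 7 6 5
done. lo=2 hi=3; data=1 1 2 2 6 7 6 5 7 7 6 5

1 1 2 2 6 7 6 5 7 7 6 5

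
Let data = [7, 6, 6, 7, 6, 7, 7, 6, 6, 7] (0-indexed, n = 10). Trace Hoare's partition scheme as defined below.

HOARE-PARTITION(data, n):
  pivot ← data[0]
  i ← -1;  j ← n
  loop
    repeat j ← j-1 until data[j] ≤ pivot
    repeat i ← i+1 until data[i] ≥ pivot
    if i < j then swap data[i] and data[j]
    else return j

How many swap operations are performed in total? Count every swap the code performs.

3

pivot=7
j stops at 9 (7), i stops at 0 (7); swap ⇒ [7, 6, 6, 7, 6, 7, 7, 6, 6, 7]
j stops at 8 (6), i stops at 3 (7); swap ⇒ [7, 6, 6, 6, 6, 7, 7, 6, 7, 7]
j stops at 7 (6), i stops at 5 (7); swap ⇒ [7, 6, 6, 6, 6, 6, 7, 7, 7, 7]
j stops at 6, i stops at 6; i≥j ⇒ return 6. data=[7, 6, 6, 6, 6, 6, 7, 7, 7, 7]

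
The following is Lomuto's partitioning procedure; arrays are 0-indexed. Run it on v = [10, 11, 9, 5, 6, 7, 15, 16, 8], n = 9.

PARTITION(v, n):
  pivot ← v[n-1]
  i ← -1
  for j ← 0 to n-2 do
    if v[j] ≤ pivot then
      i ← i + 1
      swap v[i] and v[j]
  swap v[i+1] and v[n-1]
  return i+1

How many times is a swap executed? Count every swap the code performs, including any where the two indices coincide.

4

pivot = v[8] = 8; i = -1
j=0: v[0]=10 > 8 → no swap
j=1: v[1]=11 > 8 → no swap
j=2: v[2]=9 > 8 → no swap
j=3: v[3]=5 ≤ 8 → i=0, swap v[0],v[3] → [5, 11, 9, 10, 6, 7, 15, 16, 8]
j=4: v[4]=6 ≤ 8 → i=1, swap v[1],v[4] → [5, 6, 9, 10, 11, 7, 15, 16, 8]
j=5: v[5]=7 ≤ 8 → i=2, swap v[2],v[5] → [5, 6, 7, 10, 11, 9, 15, 16, 8]
j=6: v[6]=15 > 8 → no swap
j=7: v[7]=16 > 8 → no swap
final swap v[3],v[8] → [5, 6, 7, 8, 11, 9, 15, 16, 10]; return 3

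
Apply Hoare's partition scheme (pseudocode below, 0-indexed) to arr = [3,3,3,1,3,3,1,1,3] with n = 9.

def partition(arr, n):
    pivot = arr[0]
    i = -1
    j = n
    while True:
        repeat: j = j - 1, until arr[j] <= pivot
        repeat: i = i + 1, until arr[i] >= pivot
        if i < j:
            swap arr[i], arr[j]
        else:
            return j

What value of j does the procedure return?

pivot=3
j stops at 8 (3), i stops at 0 (3); swap ⇒ [3,3,3,1,3,3,1,1,3]
j stops at 7 (1), i stops at 1 (3); swap ⇒ [3,1,3,1,3,3,1,3,3]
j stops at 6 (1), i stops at 2 (3); swap ⇒ [3,1,1,1,3,3,3,3,3]
j stops at 5 (3), i stops at 4 (3); swap ⇒ [3,1,1,1,3,3,3,3,3]
j stops at 4, i stops at 5; i≥j ⇒ return 4. arr=[3,1,1,1,3,3,3,3,3]

4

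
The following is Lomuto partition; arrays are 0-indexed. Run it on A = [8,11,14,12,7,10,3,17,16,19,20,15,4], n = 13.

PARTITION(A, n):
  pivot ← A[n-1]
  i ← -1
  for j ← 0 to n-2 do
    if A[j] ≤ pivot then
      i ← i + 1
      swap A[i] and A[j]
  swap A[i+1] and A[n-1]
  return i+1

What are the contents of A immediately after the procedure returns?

[3,4,14,12,7,10,8,17,16,19,20,15,11]

pivot=4, i=-1
j=0: 8>4, skip
j=1: 11>4, skip
j=2: 14>4, skip
j=3: 12>4, skip
j=4: 7>4, skip
j=5: 10>4, skip
j=6: 3≤4, i=0, swap(0,6) ⇒ [3,11,14,12,7,10,8,17,16,19,20,15,4]
j=7: 17>4, skip
j=8: 16>4, skip
j=9: 19>4, skip
j=10: 20>4, skip
j=11: 15>4, skip
swap(1,12) ⇒ [3,4,14,12,7,10,8,17,16,19,20,15,11]; return 1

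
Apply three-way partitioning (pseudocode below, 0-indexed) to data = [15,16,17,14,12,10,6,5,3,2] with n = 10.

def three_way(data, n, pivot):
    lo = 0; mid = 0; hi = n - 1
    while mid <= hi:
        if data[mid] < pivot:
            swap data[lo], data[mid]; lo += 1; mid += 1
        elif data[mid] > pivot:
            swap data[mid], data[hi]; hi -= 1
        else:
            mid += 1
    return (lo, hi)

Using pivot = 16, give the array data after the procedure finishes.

[15,2,14,12,10,6,5,3,16,17]

lo=0 mid=0 hi=9
15<16: swap(0,0), lo=1 mid=1 ⇒ [15,16,17,14,12,10,6,5,3,2]
16=16: mid=2
17>16: swap(2,9), hi=8 ⇒ [15,16,2,14,12,10,6,5,3,17]
2<16: swap(1,2), lo=2 mid=3 ⇒ [15,2,16,14,12,10,6,5,3,17]
14<16: swap(2,3), lo=3 mid=4 ⇒ [15,2,14,16,12,10,6,5,3,17]
12<16: swap(3,4), lo=4 mid=5 ⇒ [15,2,14,12,16,10,6,5,3,17]
10<16: swap(4,5), lo=5 mid=6 ⇒ [15,2,14,12,10,16,6,5,3,17]
6<16: swap(5,6), lo=6 mid=7 ⇒ [15,2,14,12,10,6,16,5,3,17]
5<16: swap(6,7), lo=7 mid=8 ⇒ [15,2,14,12,10,6,5,16,3,17]
3<16: swap(7,8), lo=8 mid=9 ⇒ [15,2,14,12,10,6,5,3,16,17]
done. lo=8 hi=8; data=[15,2,14,12,10,6,5,3,16,17]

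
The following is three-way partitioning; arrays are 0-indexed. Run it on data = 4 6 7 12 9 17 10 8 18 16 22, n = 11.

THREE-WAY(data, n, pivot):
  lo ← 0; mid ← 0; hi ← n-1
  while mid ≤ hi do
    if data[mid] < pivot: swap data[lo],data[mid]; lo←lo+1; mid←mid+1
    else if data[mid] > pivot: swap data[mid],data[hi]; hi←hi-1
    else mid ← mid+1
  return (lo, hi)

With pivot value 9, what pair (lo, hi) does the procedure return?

pivot = 9; lo=0, mid=0, hi=10
data[mid]=4<9: swap data[0],data[0]; lo=1,mid=1 → 4 6 7 12 9 17 10 8 18 16 22
data[mid]=6<9: swap data[1],data[1]; lo=2,mid=2 → 4 6 7 12 9 17 10 8 18 16 22
data[mid]=7<9: swap data[2],data[2]; lo=3,mid=3 → 4 6 7 12 9 17 10 8 18 16 22
data[mid]=12>9: swap data[3],data[10]; hi=9 → 4 6 7 22 9 17 10 8 18 16 12
data[mid]=22>9: swap data[3],data[9]; hi=8 → 4 6 7 16 9 17 10 8 18 22 12
data[mid]=16>9: swap data[3],data[8]; hi=7 → 4 6 7 18 9 17 10 8 16 22 12
data[mid]=18>9: swap data[3],data[7]; hi=6 → 4 6 7 8 9 17 10 18 16 22 12
data[mid]=8<9: swap data[3],data[3]; lo=4,mid=4 → 4 6 7 8 9 17 10 18 16 22 12
data[mid]=9=9: mid=5
data[mid]=17>9: swap data[5],data[6]; hi=5 → 4 6 7 8 9 10 17 18 16 22 12
data[mid]=10>9: swap data[5],data[5]; hi=4 → 4 6 7 8 9 10 17 18 16 22 12
end: lo=4, hi=4; data = 4 6 7 8 9 10 17 18 16 22 12

(4, 4)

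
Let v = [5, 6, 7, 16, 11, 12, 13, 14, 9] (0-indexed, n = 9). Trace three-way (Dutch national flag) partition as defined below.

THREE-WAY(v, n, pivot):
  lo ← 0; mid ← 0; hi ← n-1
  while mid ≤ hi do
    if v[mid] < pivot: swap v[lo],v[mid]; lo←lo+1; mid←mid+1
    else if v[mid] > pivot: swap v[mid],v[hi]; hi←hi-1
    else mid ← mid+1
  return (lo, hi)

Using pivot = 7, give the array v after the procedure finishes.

pivot = 7; lo=0, mid=0, hi=8
v[mid]=5<7: swap v[0],v[0]; lo=1,mid=1 → [5, 6, 7, 16, 11, 12, 13, 14, 9]
v[mid]=6<7: swap v[1],v[1]; lo=2,mid=2 → [5, 6, 7, 16, 11, 12, 13, 14, 9]
v[mid]=7=7: mid=3
v[mid]=16>7: swap v[3],v[8]; hi=7 → [5, 6, 7, 9, 11, 12, 13, 14, 16]
v[mid]=9>7: swap v[3],v[7]; hi=6 → [5, 6, 7, 14, 11, 12, 13, 9, 16]
v[mid]=14>7: swap v[3],v[6]; hi=5 → [5, 6, 7, 13, 11, 12, 14, 9, 16]
v[mid]=13>7: swap v[3],v[5]; hi=4 → [5, 6, 7, 12, 11, 13, 14, 9, 16]
v[mid]=12>7: swap v[3],v[4]; hi=3 → [5, 6, 7, 11, 12, 13, 14, 9, 16]
v[mid]=11>7: swap v[3],v[3]; hi=2 → [5, 6, 7, 11, 12, 13, 14, 9, 16]
end: lo=2, hi=2; v = [5, 6, 7, 11, 12, 13, 14, 9, 16]

[5, 6, 7, 11, 12, 13, 14, 9, 16]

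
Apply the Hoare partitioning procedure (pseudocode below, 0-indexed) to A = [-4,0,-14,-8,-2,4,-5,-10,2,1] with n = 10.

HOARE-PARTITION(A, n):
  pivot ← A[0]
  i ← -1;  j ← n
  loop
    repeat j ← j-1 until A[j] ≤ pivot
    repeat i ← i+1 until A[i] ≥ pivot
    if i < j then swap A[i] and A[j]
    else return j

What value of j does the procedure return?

3

pivot = A[0] = -4; i = -1, j = 10
j→7 (A[7]=-10≤-4), i→0 (A[0]=-4≥-4); i<j, swap → [-10,0,-14,-8,-2,4,-5,-4,2,1]
j→6 (A[6]=-5≤-4), i→1 (A[1]=0≥-4); i<j, swap → [-10,-5,-14,-8,-2,4,0,-4,2,1]
j→3, i→4; i≥j, return j=3. A = [-10,-5,-14,-8,-2,4,0,-4,2,1]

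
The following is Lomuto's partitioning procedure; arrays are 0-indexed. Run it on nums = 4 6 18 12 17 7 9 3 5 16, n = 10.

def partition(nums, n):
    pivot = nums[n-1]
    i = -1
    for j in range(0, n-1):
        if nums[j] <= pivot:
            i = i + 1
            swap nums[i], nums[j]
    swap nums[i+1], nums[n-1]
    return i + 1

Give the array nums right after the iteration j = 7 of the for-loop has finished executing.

4 6 12 7 9 3 17 18 5 16

pivot = nums[9] = 16; i = -1
j=0: nums[0]=4 ≤ 16 → i=0, swap nums[0],nums[0] (no change) → 4 6 18 12 17 7 9 3 5 16
j=1: nums[1]=6 ≤ 16 → i=1, swap nums[1],nums[1] (no change) → 4 6 18 12 17 7 9 3 5 16
j=2: nums[2]=18 > 16 → no swap
j=3: nums[3]=12 ≤ 16 → i=2, swap nums[2],nums[3] → 4 6 12 18 17 7 9 3 5 16
j=4: nums[4]=17 > 16 → no swap
j=5: nums[5]=7 ≤ 16 → i=3, swap nums[3],nums[5] → 4 6 12 7 17 18 9 3 5 16
j=6: nums[6]=9 ≤ 16 → i=4, swap nums[4],nums[6] → 4 6 12 7 9 18 17 3 5 16
j=7: nums[7]=3 ≤ 16 → i=5, swap nums[5],nums[7] → 4 6 12 7 9 3 17 18 5 16
(after j=7) nums = 4 6 12 7 9 3 17 18 5 16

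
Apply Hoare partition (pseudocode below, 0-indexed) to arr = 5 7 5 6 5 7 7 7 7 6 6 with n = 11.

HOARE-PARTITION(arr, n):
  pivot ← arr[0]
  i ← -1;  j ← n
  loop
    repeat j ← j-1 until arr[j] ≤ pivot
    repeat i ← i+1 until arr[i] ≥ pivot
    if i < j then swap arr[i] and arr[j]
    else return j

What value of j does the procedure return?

1

pivot = arr[0] = 5; i = -1, j = 11
j→4 (arr[4]=5≤5), i→0 (arr[0]=5≥5); i<j, swap → 5 7 5 6 5 7 7 7 7 6 6
j→2 (arr[2]=5≤5), i→1 (arr[1]=7≥5); i<j, swap → 5 5 7 6 5 7 7 7 7 6 6
j→1, i→2; i≥j, return j=1. arr = 5 5 7 6 5 7 7 7 7 6 6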